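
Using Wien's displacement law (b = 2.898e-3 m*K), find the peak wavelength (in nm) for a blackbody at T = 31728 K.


lam_max = b / T = 2.898e-3 / 31728 = 9.134e-08 m = 91.3389 nm

91.3389 nm


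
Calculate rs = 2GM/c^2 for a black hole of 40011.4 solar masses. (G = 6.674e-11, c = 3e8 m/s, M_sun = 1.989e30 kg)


M = 40011.4 * 1.989e30 kg = 7.95826746e+34 kg. rs = 2GM/c^2 = 2 * 6.674e-11 * 7.95826746e+34 / (3e8)^2 = 1.180e+08

1.180e+08 m


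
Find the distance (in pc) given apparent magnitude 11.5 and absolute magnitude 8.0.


d = 10^((m - M + 5)/5) = 10^((11.5 - 8.0 + 5)/5) = 50.1187

50.1187 pc


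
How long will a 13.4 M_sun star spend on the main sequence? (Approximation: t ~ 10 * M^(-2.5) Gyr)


t = 10 * M^(-2.5) = 10 * 13.4^(-2.5) = 0.0152

0.0152 Gyr


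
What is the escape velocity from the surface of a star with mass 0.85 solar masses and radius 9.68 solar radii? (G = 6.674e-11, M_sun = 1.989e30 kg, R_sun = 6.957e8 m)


M = 0.85 * 1.989e30 kg = 1.69065e+30 kg; R = 9.68 * 6.957e8 m = 6.734376e+09 m. v_esc = sqrt(2GM/R) = sqrt(2 * 6.674e-11 * 1.69065e+30 / 6.734376e+09) = 183056.9715

183056.9715 m/s


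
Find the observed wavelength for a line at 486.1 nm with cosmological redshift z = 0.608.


lam_obs = lam_emit * (1 + z) = 486.1 * (1 + 0.608) = 781.6488

781.6488 nm


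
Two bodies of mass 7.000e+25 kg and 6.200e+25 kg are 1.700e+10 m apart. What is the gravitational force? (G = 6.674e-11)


F = G*m1*m2/r^2 = 6.674e-11 * 7.000e+25 * 6.200e+25 / (1.700e+10)^2 = 6.674e-11 * 4.340e+51 / 2.890e+20 = 1.002e+21

1.002e+21 N


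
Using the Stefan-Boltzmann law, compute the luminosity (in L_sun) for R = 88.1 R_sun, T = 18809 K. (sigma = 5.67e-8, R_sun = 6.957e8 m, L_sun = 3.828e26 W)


R = 88.1 * 6.957e8 m = 6.129117e+10 m. L = 4*pi*R^2*sigma*T^4 = 4*pi*(6.129117e+10)^2 * 5.67e-8 * 18809^4 = 3.350052185e+32 W. L/L_sun = 3.350052185e+32 / 3.828e26 = 875144.2489

875144.2489 L_sun


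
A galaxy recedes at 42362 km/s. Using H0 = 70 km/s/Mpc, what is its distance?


d = v / H0 = 42362 / 70 = 605.1714

605.1714 Mpc


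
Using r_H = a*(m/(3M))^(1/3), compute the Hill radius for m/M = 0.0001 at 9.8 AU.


r_H = a * (m/3M)^(1/3) = 9.8 * (0.0001/3)^(1/3) = 0.3154

0.3154 AU


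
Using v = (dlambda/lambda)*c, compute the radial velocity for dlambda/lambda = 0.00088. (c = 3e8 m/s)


v = (dlambda/lambda) * c = 0.00088 * 3e8 = 264000.0

264000.0 m/s


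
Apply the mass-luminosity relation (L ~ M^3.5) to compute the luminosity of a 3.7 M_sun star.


L/L_sun = (M/M_sun)^3.5 = 3.7^3.5 = 97.433

97.433 L_sun


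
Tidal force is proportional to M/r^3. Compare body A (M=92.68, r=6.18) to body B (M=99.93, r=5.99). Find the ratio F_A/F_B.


Ratio = (M1/r1^3) / (M2/r2^3) = (92.68/6.18^3) / (99.93/5.99^3) = 0.8445

0.8445


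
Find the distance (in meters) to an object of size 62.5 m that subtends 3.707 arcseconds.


D = size / theta_rad, theta_rad = 3.707 * pi/(180*3600) = 1.797e-05, D = 3.478e+06

3.478e+06 m


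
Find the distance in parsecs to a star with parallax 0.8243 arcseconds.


d = 1/p = 1/0.8243 = 1.2132

1.2132 pc


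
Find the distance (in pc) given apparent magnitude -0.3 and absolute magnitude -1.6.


d = 10^((m - M + 5)/5) = 10^((-0.3 - -1.6 + 5)/5) = 18.197

18.197 pc


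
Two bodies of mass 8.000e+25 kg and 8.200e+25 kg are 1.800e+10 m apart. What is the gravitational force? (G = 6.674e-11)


F = G*m1*m2/r^2 = 6.674e-11 * 8.000e+25 * 8.200e+25 / (1.800e+10)^2 = 6.674e-11 * 6.560e+51 / 3.240e+20 = 1.351e+21

1.351e+21 N


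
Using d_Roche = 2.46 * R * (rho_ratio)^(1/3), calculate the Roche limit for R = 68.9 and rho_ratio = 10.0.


d_Roche = 2.46 * 68.9 * 10.0^(1/3) = 365.1638

365.1638


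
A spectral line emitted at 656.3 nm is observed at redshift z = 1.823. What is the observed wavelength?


lam_obs = lam_emit * (1 + z) = 656.3 * (1 + 1.823) = 1852.7349

1852.7349 nm


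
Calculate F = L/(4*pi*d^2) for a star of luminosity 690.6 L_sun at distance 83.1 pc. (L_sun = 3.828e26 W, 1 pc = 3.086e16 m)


F = L / (4*pi*d^2) = 2.644e+29 / (4*pi*(2.564e+18)^2) = 3.199e-09

3.199e-09 W/m^2


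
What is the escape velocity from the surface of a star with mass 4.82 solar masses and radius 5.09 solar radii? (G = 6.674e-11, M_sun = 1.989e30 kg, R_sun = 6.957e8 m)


M = 4.82 * 1.989e30 kg = 9.58698e+30 kg; R = 5.09 * 6.957e8 m = 3.541113e+09 m. v_esc = sqrt(2GM/R) = sqrt(2 * 6.674e-11 * 9.58698e+30 / 3.541113e+09) = 601144.8306

601144.8306 m/s


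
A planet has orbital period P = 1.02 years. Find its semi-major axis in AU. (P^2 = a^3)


a = P^(2/3) = 1.02^(2/3) = 1.0133

1.0133 AU


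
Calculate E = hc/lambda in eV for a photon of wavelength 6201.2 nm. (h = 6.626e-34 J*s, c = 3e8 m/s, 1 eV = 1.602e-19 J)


E = hc/lambda = 6.626e-34 * 3e8 / 6.201e-06 = 3.206e-20 J = 0.2001 eV

0.2001 eV


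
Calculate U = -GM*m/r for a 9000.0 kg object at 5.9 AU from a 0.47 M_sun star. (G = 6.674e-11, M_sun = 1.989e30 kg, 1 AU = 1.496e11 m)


M = 0.47 * 1.989e30 kg = 9.3483e+29 kg; r = 5.9 AU * 1.496e11 m/AU = 8.8264e+11 m. U = -GM*m/r = -(6.674e-11 * 9.3483e+29 * 9000.0) / 8.8264e+11 = -6.362e+11

-6.362e+11 J


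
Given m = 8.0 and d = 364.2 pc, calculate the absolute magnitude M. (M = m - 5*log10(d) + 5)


M = m - 5*log10(d) + 5 = 8.0 - 5*log10(364.2) + 5 = 0.1933

0.1933


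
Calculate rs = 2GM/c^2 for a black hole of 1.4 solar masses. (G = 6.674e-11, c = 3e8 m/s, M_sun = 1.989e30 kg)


M = 1.4 * 1.989e30 kg = 2.7846e+30 kg. rs = 2GM/c^2 = 2 * 6.674e-11 * 2.7846e+30 / (3e8)^2 = 4129.8712

4129.8712 m


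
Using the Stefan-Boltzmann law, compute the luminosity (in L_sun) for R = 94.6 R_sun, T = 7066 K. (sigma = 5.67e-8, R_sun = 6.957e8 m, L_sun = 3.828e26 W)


R = 94.6 * 6.957e8 m = 6.581322e+10 m. L = 4*pi*R^2*sigma*T^4 = 4*pi*(6.581322e+10)^2 * 5.67e-8 * 7066^4 = 7.693318897e+30 W. L/L_sun = 7.693318897e+30 / 3.828e26 = 20097.4893

20097.4893 L_sun


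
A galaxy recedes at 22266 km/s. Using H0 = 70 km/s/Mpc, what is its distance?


d = v / H0 = 22266 / 70 = 318.0857

318.0857 Mpc


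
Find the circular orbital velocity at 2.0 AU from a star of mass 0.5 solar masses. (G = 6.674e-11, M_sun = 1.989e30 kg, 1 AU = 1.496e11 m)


v = sqrt(GM/r) = sqrt(6.674e-11 * 9.945e+29 / 2.992e+11) = 14894.1149

14894.1149 m/s


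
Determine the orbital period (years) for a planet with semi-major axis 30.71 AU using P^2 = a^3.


P = a^(3/2) = 30.71^1.5 = 170.1844

170.1844 years


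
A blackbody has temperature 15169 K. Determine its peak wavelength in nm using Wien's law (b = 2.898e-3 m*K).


lam_max = b / T = 2.898e-3 / 15169 = 1.910e-07 m = 191.0475 nm

191.0475 nm


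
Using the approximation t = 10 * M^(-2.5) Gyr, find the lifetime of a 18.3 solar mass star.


t = 10 * M^(-2.5) = 10 * 18.3^(-2.5) = 0.007

0.007 Gyr


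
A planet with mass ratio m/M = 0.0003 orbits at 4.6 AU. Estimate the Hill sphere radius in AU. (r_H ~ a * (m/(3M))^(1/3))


r_H = a * (m/3M)^(1/3) = 4.6 * (0.0003/3)^(1/3) = 0.2135

0.2135 AU


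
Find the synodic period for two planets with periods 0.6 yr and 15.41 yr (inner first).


1/P_syn = |1/P1 - 1/P2| = |1/0.6 - 1/15.41| => P_syn = 0.6243

0.6243 years


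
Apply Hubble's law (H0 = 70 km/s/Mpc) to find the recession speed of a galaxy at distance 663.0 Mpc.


v = H0 * d = 70 * 663.0 = 46410.0

46410.0 km/s


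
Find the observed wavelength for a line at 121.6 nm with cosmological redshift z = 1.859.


lam_obs = lam_emit * (1 + z) = 121.6 * (1 + 1.859) = 347.6544

347.6544 nm


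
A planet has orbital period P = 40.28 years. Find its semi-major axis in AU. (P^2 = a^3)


a = P^(2/3) = 40.28^(2/3) = 11.7506

11.7506 AU


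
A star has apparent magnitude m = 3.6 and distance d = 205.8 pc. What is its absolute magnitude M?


M = m - 5*log10(d) + 5 = 3.6 - 5*log10(205.8) + 5 = -2.9672

-2.9672


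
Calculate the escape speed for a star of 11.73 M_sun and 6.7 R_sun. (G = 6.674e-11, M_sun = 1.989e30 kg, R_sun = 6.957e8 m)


M = 11.73 * 1.989e30 kg = 2.333097e+31 kg; R = 6.7 * 6.957e8 m = 4.66119e+09 m. v_esc = sqrt(2GM/R) = sqrt(2 * 6.674e-11 * 2.333097e+31 / 4.66119e+09) = 817383.9271

817383.9271 m/s


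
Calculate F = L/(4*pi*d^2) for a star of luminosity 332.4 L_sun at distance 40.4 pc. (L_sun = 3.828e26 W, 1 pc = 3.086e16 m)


F = L / (4*pi*d^2) = 1.272e+29 / (4*pi*(1.247e+18)^2) = 6.514e-09

6.514e-09 W/m^2


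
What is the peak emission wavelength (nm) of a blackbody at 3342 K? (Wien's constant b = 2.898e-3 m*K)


lam_max = b / T = 2.898e-3 / 3342 = 8.671e-07 m = 867.1454 nm

867.1454 nm


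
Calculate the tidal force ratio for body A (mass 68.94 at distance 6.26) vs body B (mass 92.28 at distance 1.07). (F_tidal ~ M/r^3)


Ratio = (M1/r1^3) / (M2/r2^3) = (68.94/6.26^3) / (92.28/1.07^3) = 0.0037

0.0037


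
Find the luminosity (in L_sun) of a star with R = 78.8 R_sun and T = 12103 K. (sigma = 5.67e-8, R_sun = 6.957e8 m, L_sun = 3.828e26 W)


R = 78.8 * 6.957e8 m = 5.482116e+10 m. L = 4*pi*R^2*sigma*T^4 = 4*pi*(5.482116e+10)^2 * 5.67e-8 * 12103^4 = 4.594745888e+31 W. L/L_sun = 4.594745888e+31 / 3.828e26 = 120029.9344

120029.9344 L_sun


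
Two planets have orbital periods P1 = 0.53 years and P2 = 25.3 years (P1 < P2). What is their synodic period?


1/P_syn = |1/P1 - 1/P2| = |1/0.53 - 1/25.3| => P_syn = 0.5413

0.5413 years


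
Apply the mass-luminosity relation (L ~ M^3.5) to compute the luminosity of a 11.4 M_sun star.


L/L_sun = (M/M_sun)^3.5 = 11.4^3.5 = 5002.2683

5002.2683 L_sun


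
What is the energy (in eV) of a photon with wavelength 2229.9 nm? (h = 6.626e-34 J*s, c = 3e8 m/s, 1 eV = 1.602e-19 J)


E = hc/lambda = 6.626e-34 * 3e8 / 2.230e-06 = 8.914e-20 J = 0.5564 eV

0.5564 eV


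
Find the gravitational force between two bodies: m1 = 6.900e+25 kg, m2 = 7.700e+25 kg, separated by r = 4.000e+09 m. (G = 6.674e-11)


F = G*m1*m2/r^2 = 6.674e-11 * 6.900e+25 * 7.700e+25 / (4.000e+09)^2 = 6.674e-11 * 5.313e+51 / 1.600e+19 = 2.216e+22

2.216e+22 N


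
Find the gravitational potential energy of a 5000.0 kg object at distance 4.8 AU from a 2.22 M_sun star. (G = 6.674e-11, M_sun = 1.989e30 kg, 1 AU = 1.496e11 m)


M = 2.22 * 1.989e30 kg = 4.41558e+30 kg; r = 4.8 AU * 1.496e11 m/AU = 7.1808e+11 m. U = -GM*m/r = -(6.674e-11 * 4.41558e+30 * 5000.0) / 7.1808e+11 = -2.052e+12

-2.052e+12 J


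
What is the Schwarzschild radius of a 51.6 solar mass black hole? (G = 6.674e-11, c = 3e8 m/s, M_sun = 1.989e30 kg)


M = 51.6 * 1.989e30 kg = 1.026324e+32 kg. rs = 2GM/c^2 = 2 * 6.674e-11 * 1.026324e+32 / (3e8)^2 = 152215.2528

152215.2528 m


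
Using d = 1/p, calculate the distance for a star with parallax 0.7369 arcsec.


d = 1/p = 1/0.7369 = 1.357

1.357 pc


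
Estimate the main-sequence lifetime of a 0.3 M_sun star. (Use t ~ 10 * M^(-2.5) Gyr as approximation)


t = 10 * M^(-2.5) = 10 * 0.3^(-2.5) = 202.8602

202.8602 Gyr


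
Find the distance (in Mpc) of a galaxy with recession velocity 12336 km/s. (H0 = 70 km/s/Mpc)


d = v / H0 = 12336 / 70 = 176.2286

176.2286 Mpc


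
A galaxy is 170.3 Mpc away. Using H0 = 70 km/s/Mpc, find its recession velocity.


v = H0 * d = 70 * 170.3 = 11921.0

11921.0 km/s


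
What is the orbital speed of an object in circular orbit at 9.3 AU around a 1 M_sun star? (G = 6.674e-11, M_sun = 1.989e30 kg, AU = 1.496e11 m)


v = sqrt(GM/r) = sqrt(6.674e-11 * 1.989e+30 / 1.391e+12) = 9767.9454

9767.9454 m/s


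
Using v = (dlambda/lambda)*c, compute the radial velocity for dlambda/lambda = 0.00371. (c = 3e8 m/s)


v = (dlambda/lambda) * c = 0.00371 * 3e8 = 1.113e+06

1.113e+06 m/s


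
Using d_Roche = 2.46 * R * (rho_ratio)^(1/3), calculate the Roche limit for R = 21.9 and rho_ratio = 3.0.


d_Roche = 2.46 * 21.9 * 3.0^(1/3) = 77.6998

77.6998


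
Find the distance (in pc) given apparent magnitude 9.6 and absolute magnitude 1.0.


d = 10^((m - M + 5)/5) = 10^((9.6 - 1.0 + 5)/5) = 524.8075

524.8075 pc


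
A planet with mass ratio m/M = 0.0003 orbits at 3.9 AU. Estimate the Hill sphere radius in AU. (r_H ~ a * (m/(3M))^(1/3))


r_H = a * (m/3M)^(1/3) = 3.9 * (0.0003/3)^(1/3) = 0.181

0.181 AU


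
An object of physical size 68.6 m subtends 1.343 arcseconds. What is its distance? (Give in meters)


D = size / theta_rad, theta_rad = 1.343 * pi/(180*3600) = 6.511e-06, D = 1.054e+07

1.054e+07 m


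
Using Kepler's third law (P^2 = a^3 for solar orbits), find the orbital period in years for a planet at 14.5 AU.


P = a^(3/2) = 14.5^1.5 = 55.2144

55.2144 years


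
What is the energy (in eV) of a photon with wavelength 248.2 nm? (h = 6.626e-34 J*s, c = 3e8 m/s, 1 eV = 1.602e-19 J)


E = hc/lambda = 6.626e-34 * 3e8 / 2.482e-07 = 8.009e-19 J = 4.9993 eV

4.9993 eV


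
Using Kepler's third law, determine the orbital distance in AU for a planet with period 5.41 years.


a = P^(2/3) = 5.41^(2/3) = 3.0818

3.0818 AU


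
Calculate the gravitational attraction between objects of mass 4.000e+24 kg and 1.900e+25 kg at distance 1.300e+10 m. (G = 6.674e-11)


F = G*m1*m2/r^2 = 6.674e-11 * 4.000e+24 * 1.900e+25 / (1.300e+10)^2 = 6.674e-11 * 7.600e+49 / 1.690e+20 = 3.001e+19

3.001e+19 N


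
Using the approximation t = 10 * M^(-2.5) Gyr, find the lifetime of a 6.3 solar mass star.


t = 10 * M^(-2.5) = 10 * 6.3^(-2.5) = 0.1004

0.1004 Gyr


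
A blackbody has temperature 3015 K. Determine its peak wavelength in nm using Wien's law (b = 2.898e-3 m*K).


lam_max = b / T = 2.898e-3 / 3015 = 9.612e-07 m = 961.194 nm

961.194 nm


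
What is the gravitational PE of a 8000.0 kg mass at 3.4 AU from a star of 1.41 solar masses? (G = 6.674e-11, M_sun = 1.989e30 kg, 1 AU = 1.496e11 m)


M = 1.41 * 1.989e30 kg = 2.80449e+30 kg; r = 3.4 AU * 1.496e11 m/AU = 5.0864e+11 m. U = -GM*m/r = -(6.674e-11 * 2.80449e+30 * 8000.0) / 5.0864e+11 = -2.944e+12

-2.944e+12 J


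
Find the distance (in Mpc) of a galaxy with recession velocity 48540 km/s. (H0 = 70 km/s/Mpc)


d = v / H0 = 48540 / 70 = 693.4286

693.4286 Mpc


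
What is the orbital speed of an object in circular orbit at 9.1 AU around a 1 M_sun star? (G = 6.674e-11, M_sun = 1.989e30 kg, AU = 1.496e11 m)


v = sqrt(GM/r) = sqrt(6.674e-11 * 1.989e+30 / 1.361e+12) = 9874.702

9874.702 m/s


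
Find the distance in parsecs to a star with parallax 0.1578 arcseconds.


d = 1/p = 1/0.1578 = 6.3371

6.3371 pc


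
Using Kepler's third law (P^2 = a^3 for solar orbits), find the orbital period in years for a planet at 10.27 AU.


P = a^(3/2) = 10.27^1.5 = 32.9121

32.9121 years


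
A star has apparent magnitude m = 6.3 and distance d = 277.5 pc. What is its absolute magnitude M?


M = m - 5*log10(d) + 5 = 6.3 - 5*log10(277.5) + 5 = -0.9163

-0.9163


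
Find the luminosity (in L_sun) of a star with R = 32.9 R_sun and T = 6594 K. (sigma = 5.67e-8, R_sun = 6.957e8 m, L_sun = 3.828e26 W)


R = 32.9 * 6.957e8 m = 2.288853e+10 m. L = 4*pi*R^2*sigma*T^4 = 4*pi*(2.288853e+10)^2 * 5.67e-8 * 6594^4 = 7.057071162e+29 W. L/L_sun = 7.057071162e+29 / 3.828e26 = 1843.54

1843.54 L_sun


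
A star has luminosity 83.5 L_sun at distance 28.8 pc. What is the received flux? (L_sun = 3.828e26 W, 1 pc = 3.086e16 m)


F = L / (4*pi*d^2) = 3.196e+28 / (4*pi*(8.888e+17)^2) = 3.220e-09

3.220e-09 W/m^2


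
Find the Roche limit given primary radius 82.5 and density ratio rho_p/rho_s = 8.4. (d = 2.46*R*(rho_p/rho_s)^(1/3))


d_Roche = 2.46 * 82.5 * 8.4^(1/3) = 412.5553

412.5553


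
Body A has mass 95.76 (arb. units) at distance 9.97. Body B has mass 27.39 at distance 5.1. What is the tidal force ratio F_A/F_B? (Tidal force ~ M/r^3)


Ratio = (M1/r1^3) / (M2/r2^3) = (95.76/9.97^3) / (27.39/5.1^3) = 0.468

0.468


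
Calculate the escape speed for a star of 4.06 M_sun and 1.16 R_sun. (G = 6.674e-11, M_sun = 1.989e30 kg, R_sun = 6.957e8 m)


M = 4.06 * 1.989e30 kg = 8.07534e+30 kg; R = 1.16 * 6.957e8 m = 8.07012e+08 m. v_esc = sqrt(2GM/R) = sqrt(2 * 6.674e-11 * 8.07534e+30 / 8.07012e+08) = 1.156e+06

1.156e+06 m/s


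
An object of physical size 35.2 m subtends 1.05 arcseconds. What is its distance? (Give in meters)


D = size / theta_rad, theta_rad = 1.05 * pi/(180*3600) = 5.091e-06, D = 6.915e+06

6.915e+06 m


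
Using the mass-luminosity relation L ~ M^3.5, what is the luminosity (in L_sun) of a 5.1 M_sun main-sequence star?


L/L_sun = (M/M_sun)^3.5 = 5.1^3.5 = 299.5681

299.5681 L_sun


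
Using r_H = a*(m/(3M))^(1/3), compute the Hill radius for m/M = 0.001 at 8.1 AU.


r_H = a * (m/3M)^(1/3) = 8.1 * (0.001/3)^(1/3) = 0.5616

0.5616 AU


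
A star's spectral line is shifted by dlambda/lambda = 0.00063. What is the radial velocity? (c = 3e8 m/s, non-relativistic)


v = (dlambda/lambda) * c = 0.00063 * 3e8 = 189000.0

189000.0 m/s


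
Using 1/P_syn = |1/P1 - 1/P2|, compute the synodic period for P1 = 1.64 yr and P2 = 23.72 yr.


1/P_syn = |1/P1 - 1/P2| = |1/1.64 - 1/23.72| => P_syn = 1.7618

1.7618 years


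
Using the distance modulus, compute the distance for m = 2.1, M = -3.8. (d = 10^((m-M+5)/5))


d = 10^((m - M + 5)/5) = 10^((2.1 - -3.8 + 5)/5) = 151.3561

151.3561 pc


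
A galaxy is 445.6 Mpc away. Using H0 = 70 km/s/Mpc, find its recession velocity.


v = H0 * d = 70 * 445.6 = 31192.0

31192.0 km/s


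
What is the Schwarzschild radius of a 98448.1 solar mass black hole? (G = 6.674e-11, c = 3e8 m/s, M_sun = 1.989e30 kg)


M = 98448.1 * 1.989e30 kg = 1.958132709e+35 kg. rs = 2GM/c^2 = 2 * 6.674e-11 * 1.958132709e+35 / (3e8)^2 = 2.904e+08

2.904e+08 m


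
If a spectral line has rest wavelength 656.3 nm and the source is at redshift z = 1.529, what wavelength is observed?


lam_obs = lam_emit * (1 + z) = 656.3 * (1 + 1.529) = 1659.7827

1659.7827 nm


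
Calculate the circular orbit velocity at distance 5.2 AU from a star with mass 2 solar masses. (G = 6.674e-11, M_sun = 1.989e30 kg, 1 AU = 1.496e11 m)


v = sqrt(GM/r) = sqrt(6.674e-11 * 3.978e+30 / 7.779e+11) = 18473.8759

18473.8759 m/s


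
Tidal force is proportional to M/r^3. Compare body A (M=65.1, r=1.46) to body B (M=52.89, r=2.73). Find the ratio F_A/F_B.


Ratio = (M1/r1^3) / (M2/r2^3) = (65.1/1.46^3) / (52.89/2.73^3) = 8.0471

8.0471


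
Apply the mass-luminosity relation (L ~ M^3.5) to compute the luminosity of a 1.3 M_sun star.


L/L_sun = (M/M_sun)^3.5 = 1.3^3.5 = 2.505

2.505 L_sun


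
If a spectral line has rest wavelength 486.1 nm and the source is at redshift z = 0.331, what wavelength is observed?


lam_obs = lam_emit * (1 + z) = 486.1 * (1 + 0.331) = 646.9991

646.9991 nm


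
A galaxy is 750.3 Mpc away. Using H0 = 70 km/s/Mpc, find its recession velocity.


v = H0 * d = 70 * 750.3 = 52521.0

52521.0 km/s


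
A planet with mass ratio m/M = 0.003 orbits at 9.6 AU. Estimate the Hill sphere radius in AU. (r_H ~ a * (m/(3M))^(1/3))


r_H = a * (m/3M)^(1/3) = 9.6 * (0.003/3)^(1/3) = 0.96

0.96 AU


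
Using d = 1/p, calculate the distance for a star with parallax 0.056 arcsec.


d = 1/p = 1/0.056 = 17.8571

17.8571 pc


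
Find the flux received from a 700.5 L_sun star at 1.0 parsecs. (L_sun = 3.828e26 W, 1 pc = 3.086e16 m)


F = L / (4*pi*d^2) = 2.682e+29 / (4*pi*(3.086e+16)^2) = 2.241e-05

2.241e-05 W/m^2


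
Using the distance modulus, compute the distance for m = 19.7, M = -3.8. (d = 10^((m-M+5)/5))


d = 10^((m - M + 5)/5) = 10^((19.7 - -3.8 + 5)/5) = 501187.2336

501187.2336 pc


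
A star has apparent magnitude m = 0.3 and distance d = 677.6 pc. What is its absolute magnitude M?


M = m - 5*log10(d) + 5 = 0.3 - 5*log10(677.6) + 5 = -8.8549

-8.8549


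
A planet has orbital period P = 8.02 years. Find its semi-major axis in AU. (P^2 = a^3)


a = P^(2/3) = 8.02^(2/3) = 4.0067

4.0067 AU


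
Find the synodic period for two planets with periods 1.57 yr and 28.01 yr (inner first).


1/P_syn = |1/P1 - 1/P2| = |1/1.57 - 1/28.01| => P_syn = 1.6632

1.6632 years


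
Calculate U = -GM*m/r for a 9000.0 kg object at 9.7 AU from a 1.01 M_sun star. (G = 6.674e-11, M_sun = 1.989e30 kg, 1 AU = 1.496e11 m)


M = 1.01 * 1.989e30 kg = 2.00889e+30 kg; r = 9.7 AU * 1.496e11 m/AU = 1.45112e+12 m. U = -GM*m/r = -(6.674e-11 * 2.00889e+30 * 9000.0) / 1.45112e+12 = -8.315e+11

-8.315e+11 J


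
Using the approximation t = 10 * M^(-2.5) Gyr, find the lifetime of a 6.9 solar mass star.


t = 10 * M^(-2.5) = 10 * 6.9^(-2.5) = 0.08

0.08 Gyr


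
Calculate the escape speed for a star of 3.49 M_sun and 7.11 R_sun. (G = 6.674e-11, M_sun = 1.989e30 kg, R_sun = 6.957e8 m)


M = 3.49 * 1.989e30 kg = 6.94161e+30 kg; R = 7.11 * 6.957e8 m = 4.946427e+09 m. v_esc = sqrt(2GM/R) = sqrt(2 * 6.674e-11 * 6.94161e+30 / 4.946427e+09) = 432805.1322

432805.1322 m/s


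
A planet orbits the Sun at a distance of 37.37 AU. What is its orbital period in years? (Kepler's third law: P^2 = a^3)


P = a^(3/2) = 37.37^1.5 = 228.4466

228.4466 years


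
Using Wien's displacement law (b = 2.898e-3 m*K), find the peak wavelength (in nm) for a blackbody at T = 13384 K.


lam_max = b / T = 2.898e-3 / 13384 = 2.165e-07 m = 216.5272 nm

216.5272 nm


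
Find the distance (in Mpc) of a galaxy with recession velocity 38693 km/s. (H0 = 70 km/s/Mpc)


d = v / H0 = 38693 / 70 = 552.7571

552.7571 Mpc


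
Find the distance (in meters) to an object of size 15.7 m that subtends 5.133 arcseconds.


D = size / theta_rad, theta_rad = 5.133 * pi/(180*3600) = 2.489e-05, D = 630889.8223

630889.8223 m


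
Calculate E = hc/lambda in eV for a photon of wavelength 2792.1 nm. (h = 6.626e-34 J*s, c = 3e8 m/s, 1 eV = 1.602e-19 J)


E = hc/lambda = 6.626e-34 * 3e8 / 2.792e-06 = 7.119e-20 J = 0.4444 eV

0.4444 eV


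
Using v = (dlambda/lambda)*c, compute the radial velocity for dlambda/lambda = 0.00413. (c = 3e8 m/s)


v = (dlambda/lambda) * c = 0.00413 * 3e8 = 1.239e+06

1.239e+06 m/s


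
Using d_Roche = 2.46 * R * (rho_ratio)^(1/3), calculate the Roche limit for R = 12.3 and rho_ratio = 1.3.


d_Roche = 2.46 * 12.3 * 1.3^(1/3) = 33.0234

33.0234


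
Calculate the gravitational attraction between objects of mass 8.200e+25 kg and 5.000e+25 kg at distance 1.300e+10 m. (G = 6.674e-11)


F = G*m1*m2/r^2 = 6.674e-11 * 8.200e+25 * 5.000e+25 / (1.300e+10)^2 = 6.674e-11 * 4.100e+51 / 1.690e+20 = 1.619e+21

1.619e+21 N


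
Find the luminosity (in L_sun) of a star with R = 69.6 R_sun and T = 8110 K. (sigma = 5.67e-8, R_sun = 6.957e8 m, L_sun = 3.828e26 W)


R = 69.6 * 6.957e8 m = 4.842072e+10 m. L = 4*pi*R^2*sigma*T^4 = 4*pi*(4.842072e+10)^2 * 5.67e-8 * 8110^4 = 7.226680021e+30 W. L/L_sun = 7.226680021e+30 / 3.828e26 = 18878.4745

18878.4745 L_sun


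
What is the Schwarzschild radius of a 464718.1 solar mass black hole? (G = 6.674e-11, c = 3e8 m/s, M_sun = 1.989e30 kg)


M = 464718.1 * 1.989e30 kg = 9.243243009e+35 kg. rs = 2GM/c^2 = 2 * 6.674e-11 * 9.243243009e+35 / (3e8)^2 = 1.371e+09

1.371e+09 m


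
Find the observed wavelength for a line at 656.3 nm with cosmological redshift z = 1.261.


lam_obs = lam_emit * (1 + z) = 656.3 * (1 + 1.261) = 1483.8943

1483.8943 nm


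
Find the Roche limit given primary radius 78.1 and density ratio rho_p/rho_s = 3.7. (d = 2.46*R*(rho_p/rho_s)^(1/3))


d_Roche = 2.46 * 78.1 * 3.7^(1/3) = 297.1575

297.1575


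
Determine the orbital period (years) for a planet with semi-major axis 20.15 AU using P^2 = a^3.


P = a^(3/2) = 20.15^1.5 = 90.4508

90.4508 years


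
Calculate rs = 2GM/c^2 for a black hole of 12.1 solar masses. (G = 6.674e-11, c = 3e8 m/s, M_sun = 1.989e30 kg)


M = 12.1 * 1.989e30 kg = 2.40669e+31 kg. rs = 2GM/c^2 = 2 * 6.674e-11 * 2.40669e+31 / (3e8)^2 = 35693.8868

35693.8868 m


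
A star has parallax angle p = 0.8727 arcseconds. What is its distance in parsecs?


d = 1/p = 1/0.8727 = 1.1459

1.1459 pc


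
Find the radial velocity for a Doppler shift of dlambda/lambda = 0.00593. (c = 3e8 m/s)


v = (dlambda/lambda) * c = 0.00593 * 3e8 = 1.779e+06

1.779e+06 m/s


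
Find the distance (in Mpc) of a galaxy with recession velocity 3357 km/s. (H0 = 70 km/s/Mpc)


d = v / H0 = 3357 / 70 = 47.9571

47.9571 Mpc


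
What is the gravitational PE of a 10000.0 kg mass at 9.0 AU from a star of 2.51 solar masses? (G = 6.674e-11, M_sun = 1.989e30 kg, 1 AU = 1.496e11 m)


M = 2.51 * 1.989e30 kg = 4.99239e+30 kg; r = 9.0 AU * 1.496e11 m/AU = 1.3464e+12 m. U = -GM*m/r = -(6.674e-11 * 4.99239e+30 * 10000.0) / 1.3464e+12 = -2.475e+12

-2.475e+12 J


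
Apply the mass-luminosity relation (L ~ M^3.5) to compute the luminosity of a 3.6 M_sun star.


L/L_sun = (M/M_sun)^3.5 = 3.6^3.5 = 88.5235

88.5235 L_sun


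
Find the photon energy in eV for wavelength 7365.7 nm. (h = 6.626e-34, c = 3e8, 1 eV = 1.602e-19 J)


E = hc/lambda = 6.626e-34 * 3e8 / 7.366e-06 = 2.699e-20 J = 0.1685 eV

0.1685 eV


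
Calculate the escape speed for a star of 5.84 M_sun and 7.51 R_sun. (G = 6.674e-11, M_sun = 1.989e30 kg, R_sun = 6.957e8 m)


M = 5.84 * 1.989e30 kg = 1.161576e+31 kg; R = 7.51 * 6.957e8 m = 5.224707e+09 m. v_esc = sqrt(2GM/R) = sqrt(2 * 6.674e-11 * 1.161576e+31 / 5.224707e+09) = 544754.6473

544754.6473 m/s


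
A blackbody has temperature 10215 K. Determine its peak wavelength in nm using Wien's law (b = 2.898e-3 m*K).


lam_max = b / T = 2.898e-3 / 10215 = 2.837e-07 m = 283.7004 nm

283.7004 nm


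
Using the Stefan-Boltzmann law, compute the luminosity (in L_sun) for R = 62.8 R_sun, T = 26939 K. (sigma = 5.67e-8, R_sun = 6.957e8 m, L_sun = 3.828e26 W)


R = 62.8 * 6.957e8 m = 4.368996e+10 m. L = 4*pi*R^2*sigma*T^4 = 4*pi*(4.368996e+10)^2 * 5.67e-8 * 26939^4 = 7.162788015e+32 W. L/L_sun = 7.162788015e+32 / 3.828e26 = 1.871e+06

1.871e+06 L_sun


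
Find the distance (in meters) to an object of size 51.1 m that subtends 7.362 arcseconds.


D = size / theta_rad, theta_rad = 7.362 * pi/(180*3600) = 3.569e-05, D = 1.432e+06

1.432e+06 m


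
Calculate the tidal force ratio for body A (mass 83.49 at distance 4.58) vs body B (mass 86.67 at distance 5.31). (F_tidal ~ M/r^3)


Ratio = (M1/r1^3) / (M2/r2^3) = (83.49/4.58^3) / (86.67/5.31^3) = 1.5012

1.5012


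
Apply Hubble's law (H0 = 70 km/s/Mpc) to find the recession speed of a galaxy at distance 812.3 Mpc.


v = H0 * d = 70 * 812.3 = 56861.0

56861.0 km/s


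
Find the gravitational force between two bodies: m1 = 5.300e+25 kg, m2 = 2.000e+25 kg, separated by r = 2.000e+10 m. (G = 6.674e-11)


F = G*m1*m2/r^2 = 6.674e-11 * 5.300e+25 * 2.000e+25 / (2.000e+10)^2 = 6.674e-11 * 1.060e+51 / 4.000e+20 = 1.769e+20

1.769e+20 N


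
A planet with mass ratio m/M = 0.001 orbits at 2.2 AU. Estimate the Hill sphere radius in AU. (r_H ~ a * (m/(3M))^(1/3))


r_H = a * (m/3M)^(1/3) = 2.2 * (0.001/3)^(1/3) = 0.1525

0.1525 AU


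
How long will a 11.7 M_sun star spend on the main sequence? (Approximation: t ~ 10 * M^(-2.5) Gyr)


t = 10 * M^(-2.5) = 10 * 11.7^(-2.5) = 0.0214

0.0214 Gyr


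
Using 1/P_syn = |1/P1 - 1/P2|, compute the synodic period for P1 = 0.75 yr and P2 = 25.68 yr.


1/P_syn = |1/P1 - 1/P2| = |1/0.75 - 1/25.68| => P_syn = 0.7726

0.7726 years


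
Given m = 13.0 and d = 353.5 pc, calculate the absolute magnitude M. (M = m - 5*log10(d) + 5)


M = m - 5*log10(d) + 5 = 13.0 - 5*log10(353.5) + 5 = 5.2581

5.2581


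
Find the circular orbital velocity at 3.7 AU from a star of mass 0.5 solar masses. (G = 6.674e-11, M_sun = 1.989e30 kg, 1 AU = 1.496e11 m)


v = sqrt(GM/r) = sqrt(6.674e-11 * 9.945e+29 / 5.535e+11) = 10950.3711

10950.3711 m/s


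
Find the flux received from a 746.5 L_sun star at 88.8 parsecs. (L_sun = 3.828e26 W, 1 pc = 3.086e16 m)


F = L / (4*pi*d^2) = 2.858e+29 / (4*pi*(2.740e+18)^2) = 3.028e-09

3.028e-09 W/m^2


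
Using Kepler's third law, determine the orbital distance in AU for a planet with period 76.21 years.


a = P^(2/3) = 76.21^(2/3) = 17.9752

17.9752 AU


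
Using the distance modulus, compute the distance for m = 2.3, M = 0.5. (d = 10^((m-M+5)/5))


d = 10^((m - M + 5)/5) = 10^((2.3 - 0.5 + 5)/5) = 22.9087

22.9087 pc


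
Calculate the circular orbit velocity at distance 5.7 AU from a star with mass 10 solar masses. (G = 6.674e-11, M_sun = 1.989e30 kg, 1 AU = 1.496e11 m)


v = sqrt(GM/r) = sqrt(6.674e-11 * 1.989e+31 / 8.527e+11) = 39455.4743

39455.4743 m/s


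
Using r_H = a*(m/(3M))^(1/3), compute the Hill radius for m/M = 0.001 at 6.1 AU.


r_H = a * (m/3M)^(1/3) = 6.1 * (0.001/3)^(1/3) = 0.423

0.423 AU


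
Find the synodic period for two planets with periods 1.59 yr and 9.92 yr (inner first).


1/P_syn = |1/P1 - 1/P2| = |1/1.59 - 1/9.92| => P_syn = 1.8935

1.8935 years


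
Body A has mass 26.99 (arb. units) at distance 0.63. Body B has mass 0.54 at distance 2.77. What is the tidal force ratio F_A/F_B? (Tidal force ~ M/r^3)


Ratio = (M1/r1^3) / (M2/r2^3) = (26.99/0.63^3) / (0.54/2.77^3) = 4248.4135

4248.4135


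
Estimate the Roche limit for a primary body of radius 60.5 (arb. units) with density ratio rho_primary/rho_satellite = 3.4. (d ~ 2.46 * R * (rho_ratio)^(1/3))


d_Roche = 2.46 * 60.5 * 3.4^(1/3) = 223.7949

223.7949


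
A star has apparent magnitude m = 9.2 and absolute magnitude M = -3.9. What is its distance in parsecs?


d = 10^((m - M + 5)/5) = 10^((9.2 - -3.9 + 5)/5) = 4168.6938

4168.6938 pc


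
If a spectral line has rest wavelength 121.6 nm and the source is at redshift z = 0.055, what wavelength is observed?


lam_obs = lam_emit * (1 + z) = 121.6 * (1 + 0.055) = 128.288

128.288 nm


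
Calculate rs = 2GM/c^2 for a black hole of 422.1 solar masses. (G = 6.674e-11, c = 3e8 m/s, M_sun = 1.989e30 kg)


M = 422.1 * 1.989e30 kg = 8.395569e+32 kg. rs = 2GM/c^2 = 2 * 6.674e-11 * 8.395569e+32 / (3e8)^2 = 1.245e+06

1.245e+06 m


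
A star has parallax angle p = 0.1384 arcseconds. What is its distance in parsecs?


d = 1/p = 1/0.1384 = 7.2254

7.2254 pc


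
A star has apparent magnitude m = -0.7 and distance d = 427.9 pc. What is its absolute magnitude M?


M = m - 5*log10(d) + 5 = -0.7 - 5*log10(427.9) + 5 = -8.8567

-8.8567


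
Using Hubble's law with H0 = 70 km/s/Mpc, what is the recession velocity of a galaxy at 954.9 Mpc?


v = H0 * d = 70 * 954.9 = 66843.0

66843.0 km/s


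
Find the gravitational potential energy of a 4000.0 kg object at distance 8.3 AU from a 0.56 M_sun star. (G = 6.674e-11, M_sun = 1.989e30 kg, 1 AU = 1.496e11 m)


M = 0.56 * 1.989e30 kg = 1.11384e+30 kg; r = 8.3 AU * 1.496e11 m/AU = 1.24168e+12 m. U = -GM*m/r = -(6.674e-11 * 1.11384e+30 * 4000.0) / 1.24168e+12 = -2.395e+11

-2.395e+11 J


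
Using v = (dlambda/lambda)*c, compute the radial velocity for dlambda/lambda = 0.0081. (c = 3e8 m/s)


v = (dlambda/lambda) * c = 0.0081 * 3e8 = 2.430e+06

2.430e+06 m/s


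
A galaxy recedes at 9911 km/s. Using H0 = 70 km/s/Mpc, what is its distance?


d = v / H0 = 9911 / 70 = 141.5857

141.5857 Mpc


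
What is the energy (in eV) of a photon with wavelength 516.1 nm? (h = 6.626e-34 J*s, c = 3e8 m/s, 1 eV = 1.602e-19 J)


E = hc/lambda = 6.626e-34 * 3e8 / 5.161e-07 = 3.852e-19 J = 2.4042 eV

2.4042 eV


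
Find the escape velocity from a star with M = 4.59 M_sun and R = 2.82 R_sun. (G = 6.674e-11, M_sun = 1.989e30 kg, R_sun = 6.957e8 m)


M = 4.59 * 1.989e30 kg = 9.12951e+30 kg; R = 2.82 * 6.957e8 m = 1.961874e+09 m. v_esc = sqrt(2GM/R) = sqrt(2 * 6.674e-11 * 9.12951e+30 / 1.961874e+09) = 788127.1297

788127.1297 m/s


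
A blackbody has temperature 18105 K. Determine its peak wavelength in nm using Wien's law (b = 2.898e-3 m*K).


lam_max = b / T = 2.898e-3 / 18105 = 1.601e-07 m = 160.0663 nm

160.0663 nm


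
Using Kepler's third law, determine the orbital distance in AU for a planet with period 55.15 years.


a = P^(2/3) = 55.15^(2/3) = 14.4887

14.4887 AU


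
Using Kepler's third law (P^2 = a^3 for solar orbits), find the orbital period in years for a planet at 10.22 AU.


P = a^(3/2) = 10.22^1.5 = 32.672

32.672 years


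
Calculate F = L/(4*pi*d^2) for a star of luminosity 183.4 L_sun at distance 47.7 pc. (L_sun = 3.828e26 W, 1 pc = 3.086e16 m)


F = L / (4*pi*d^2) = 7.021e+28 / (4*pi*(1.472e+18)^2) = 2.578e-09

2.578e-09 W/m^2


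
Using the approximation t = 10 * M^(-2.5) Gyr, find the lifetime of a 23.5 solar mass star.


t = 10 * M^(-2.5) = 10 * 23.5^(-2.5) = 0.0037

0.0037 Gyr


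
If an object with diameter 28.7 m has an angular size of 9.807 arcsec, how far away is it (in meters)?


D = size / theta_rad, theta_rad = 9.807 * pi/(180*3600) = 4.755e-05, D = 603630.054

603630.054 m


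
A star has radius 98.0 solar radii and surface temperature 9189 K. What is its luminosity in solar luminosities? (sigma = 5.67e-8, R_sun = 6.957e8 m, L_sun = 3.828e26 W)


R = 98.0 * 6.957e8 m = 6.81786e+10 m. L = 4*pi*R^2*sigma*T^4 = 4*pi*(6.81786e+10)^2 * 5.67e-8 * 9189^4 = 2.361359374e+31 W. L/L_sun = 2.361359374e+31 / 3.828e26 = 61686.504

61686.504 L_sun


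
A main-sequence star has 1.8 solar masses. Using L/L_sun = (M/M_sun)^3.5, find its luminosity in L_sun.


L/L_sun = (M/M_sun)^3.5 = 1.8^3.5 = 7.8244

7.8244 L_sun


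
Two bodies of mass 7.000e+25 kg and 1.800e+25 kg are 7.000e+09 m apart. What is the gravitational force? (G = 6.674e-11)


F = G*m1*m2/r^2 = 6.674e-11 * 7.000e+25 * 1.800e+25 / (7.000e+09)^2 = 6.674e-11 * 1.260e+51 / 4.900e+19 = 1.716e+21

1.716e+21 N


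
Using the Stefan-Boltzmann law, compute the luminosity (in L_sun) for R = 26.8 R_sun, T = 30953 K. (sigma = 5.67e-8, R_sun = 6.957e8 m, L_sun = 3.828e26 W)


R = 26.8 * 6.957e8 m = 1.864476e+10 m. L = 4*pi*R^2*sigma*T^4 = 4*pi*(1.864476e+10)^2 * 5.67e-8 * 30953^4 = 2.273618051e+32 W. L/L_sun = 2.273618051e+32 / 3.828e26 = 593944.1094

593944.1094 L_sun


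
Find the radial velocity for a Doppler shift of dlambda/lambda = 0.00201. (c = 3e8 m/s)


v = (dlambda/lambda) * c = 0.00201 * 3e8 = 603000.0

603000.0 m/s


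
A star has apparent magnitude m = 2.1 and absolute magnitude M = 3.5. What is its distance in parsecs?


d = 10^((m - M + 5)/5) = 10^((2.1 - 3.5 + 5)/5) = 5.2481

5.2481 pc


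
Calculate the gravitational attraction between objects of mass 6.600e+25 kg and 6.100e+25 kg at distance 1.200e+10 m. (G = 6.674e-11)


F = G*m1*m2/r^2 = 6.674e-11 * 6.600e+25 * 6.100e+25 / (1.200e+10)^2 = 6.674e-11 * 4.026e+51 / 1.440e+20 = 1.866e+21

1.866e+21 N


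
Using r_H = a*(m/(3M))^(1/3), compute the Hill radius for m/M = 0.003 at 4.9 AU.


r_H = a * (m/3M)^(1/3) = 4.9 * (0.003/3)^(1/3) = 0.49

0.49 AU


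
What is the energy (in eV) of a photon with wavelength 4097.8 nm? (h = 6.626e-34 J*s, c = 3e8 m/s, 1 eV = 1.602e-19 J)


E = hc/lambda = 6.626e-34 * 3e8 / 4.098e-06 = 4.851e-20 J = 0.3028 eV

0.3028 eV


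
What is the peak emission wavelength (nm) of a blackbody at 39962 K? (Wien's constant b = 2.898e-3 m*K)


lam_max = b / T = 2.898e-3 / 39962 = 7.252e-08 m = 72.5189 nm

72.5189 nm


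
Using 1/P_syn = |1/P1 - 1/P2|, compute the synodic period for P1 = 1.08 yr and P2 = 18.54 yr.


1/P_syn = |1/P1 - 1/P2| = |1/1.08 - 1/18.54| => P_syn = 1.1468

1.1468 years


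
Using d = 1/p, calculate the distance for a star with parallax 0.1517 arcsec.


d = 1/p = 1/0.1517 = 6.592

6.592 pc


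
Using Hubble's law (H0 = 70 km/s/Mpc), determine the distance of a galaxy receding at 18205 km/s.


d = v / H0 = 18205 / 70 = 260.0714

260.0714 Mpc


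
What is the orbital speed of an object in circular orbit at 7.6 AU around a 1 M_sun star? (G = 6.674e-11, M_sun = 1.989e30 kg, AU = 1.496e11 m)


v = sqrt(GM/r) = sqrt(6.674e-11 * 1.989e+30 / 1.137e+12) = 10805.3266

10805.3266 m/s


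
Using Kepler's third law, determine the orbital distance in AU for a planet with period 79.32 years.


a = P^(2/3) = 79.32^(2/3) = 18.461

18.461 AU


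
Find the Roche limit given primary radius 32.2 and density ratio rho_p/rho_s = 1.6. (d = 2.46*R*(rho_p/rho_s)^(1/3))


d_Roche = 2.46 * 32.2 * 1.6^(1/3) = 92.6469

92.6469


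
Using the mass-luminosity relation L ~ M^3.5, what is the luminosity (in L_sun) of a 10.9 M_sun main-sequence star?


L/L_sun = (M/M_sun)^3.5 = 10.9^3.5 = 4275.5574

4275.5574 L_sun


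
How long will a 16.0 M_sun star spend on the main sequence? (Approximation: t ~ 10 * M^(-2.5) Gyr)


t = 10 * M^(-2.5) = 10 * 16.0^(-2.5) = 0.0098

0.0098 Gyr


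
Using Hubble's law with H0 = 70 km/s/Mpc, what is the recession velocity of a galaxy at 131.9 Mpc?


v = H0 * d = 70 * 131.9 = 9233.0

9233.0 km/s


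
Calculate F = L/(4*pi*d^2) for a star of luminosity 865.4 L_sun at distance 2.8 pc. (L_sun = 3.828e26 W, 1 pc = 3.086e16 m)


F = L / (4*pi*d^2) = 3.313e+29 / (4*pi*(8.641e+16)^2) = 3.531e-06

3.531e-06 W/m^2


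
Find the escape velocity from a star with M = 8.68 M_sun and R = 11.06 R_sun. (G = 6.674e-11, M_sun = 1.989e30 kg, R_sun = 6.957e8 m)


M = 8.68 * 1.989e30 kg = 1.726452e+31 kg; R = 11.06 * 6.957e8 m = 7.694442e+09 m. v_esc = sqrt(2GM/R) = sqrt(2 * 6.674e-11 * 1.726452e+31 / 7.694442e+09) = 547263.8835

547263.8835 m/s


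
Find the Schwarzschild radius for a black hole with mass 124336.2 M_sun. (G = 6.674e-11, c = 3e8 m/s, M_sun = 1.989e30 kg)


M = 124336.2 * 1.989e30 kg = 2.473047018e+35 kg. rs = 2GM/c^2 = 2 * 6.674e-11 * 2.473047018e+35 / (3e8)^2 = 3.668e+08

3.668e+08 m


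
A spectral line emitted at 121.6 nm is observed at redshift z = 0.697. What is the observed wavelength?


lam_obs = lam_emit * (1 + z) = 121.6 * (1 + 0.697) = 206.3552

206.3552 nm


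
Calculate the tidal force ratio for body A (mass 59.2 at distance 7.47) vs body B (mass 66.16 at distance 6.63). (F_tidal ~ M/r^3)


Ratio = (M1/r1^3) / (M2/r2^3) = (59.2/7.47^3) / (66.16/6.63^3) = 0.6256

0.6256


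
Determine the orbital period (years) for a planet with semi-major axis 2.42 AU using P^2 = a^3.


P = a^(3/2) = 2.42^1.5 = 3.7646

3.7646 years


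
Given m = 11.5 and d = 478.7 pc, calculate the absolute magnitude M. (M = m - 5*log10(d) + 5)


M = m - 5*log10(d) + 5 = 11.5 - 5*log10(478.7) + 5 = 3.0997

3.0997


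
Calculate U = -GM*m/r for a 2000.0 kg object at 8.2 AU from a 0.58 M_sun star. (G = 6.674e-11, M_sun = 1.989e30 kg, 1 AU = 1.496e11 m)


M = 0.58 * 1.989e30 kg = 1.15362e+30 kg; r = 8.2 AU * 1.496e11 m/AU = 1.22672e+12 m. U = -GM*m/r = -(6.674e-11 * 1.15362e+30 * 2000.0) / 1.22672e+12 = -1.255e+11

-1.255e+11 J


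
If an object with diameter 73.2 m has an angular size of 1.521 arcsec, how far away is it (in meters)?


D = size / theta_rad, theta_rad = 1.521 * pi/(180*3600) = 7.374e-06, D = 9.927e+06

9.927e+06 m


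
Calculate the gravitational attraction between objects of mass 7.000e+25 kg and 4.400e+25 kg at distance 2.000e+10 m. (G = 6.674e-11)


F = G*m1*m2/r^2 = 6.674e-11 * 7.000e+25 * 4.400e+25 / (2.000e+10)^2 = 6.674e-11 * 3.080e+51 / 4.000e+20 = 5.139e+20

5.139e+20 N


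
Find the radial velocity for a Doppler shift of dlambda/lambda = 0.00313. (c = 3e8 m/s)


v = (dlambda/lambda) * c = 0.00313 * 3e8 = 939000.0

939000.0 m/s


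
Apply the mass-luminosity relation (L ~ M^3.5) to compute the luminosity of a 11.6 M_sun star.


L/L_sun = (M/M_sun)^3.5 = 11.6^3.5 = 5316.2202

5316.2202 L_sun


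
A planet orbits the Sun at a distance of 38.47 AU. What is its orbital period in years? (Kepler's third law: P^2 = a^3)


P = a^(3/2) = 38.47^1.5 = 238.6071

238.6071 years
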